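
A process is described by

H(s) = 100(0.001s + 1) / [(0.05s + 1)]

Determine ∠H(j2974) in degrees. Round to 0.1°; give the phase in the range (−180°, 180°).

At ω = 2974 rad/s:
zero (1 + j2974·0.001) = 1 + j2.974 → |·| ≈ 3.1376, ∠ ≈ 71.41°
pole (1 + j2974·0.05) = 1 + j148.7 → |·| ≈ 148.7, ∠ ≈ 89.61°
∠H = (71.41°) − (89.61°) = -18.20°

-18.2°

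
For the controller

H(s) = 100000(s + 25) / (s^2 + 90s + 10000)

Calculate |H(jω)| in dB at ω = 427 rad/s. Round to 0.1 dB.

47.7 dB

At s = jω = j427:
zero (s+25): 25 + j427 → |·| = √(25²+427²) = √182954 ≈ 427.73, ∠ = arctan(427/25) ≈ 86.65°
quadratic: (j427)² + 90·j427 + 10000 = -172329 + j38430 → |·| ≈ 1.7656e+05, ∠ ≈ 167.43°
|H| = 100000 · 427.73 / 1.7656e+05 ≈ 242.26
Gain = 20 log₁₀(242.26) ≈ 47.69 dB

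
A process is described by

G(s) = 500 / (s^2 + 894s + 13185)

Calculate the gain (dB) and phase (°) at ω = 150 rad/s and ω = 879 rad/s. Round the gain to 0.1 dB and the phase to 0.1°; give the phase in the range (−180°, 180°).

Substitute s = j150:
Numerator: 500 = 500 + j0
Denominator: (j150)^2 + 894(j150) + 13185 = -9315 + j134100
|N| = √(500² + 0²) ≈ 500, ∠N ≈ 0.00°
|D| = √(9315² + 134100²) ≈ 1.3442e+05, ∠D ≈ 93.97°
|G| = 500 / 1.3442e+05 ≈ 0.0037197
Gain = 20 log₁₀(0.0037197) ≈ -48.59 dB
∠G = 0.00° − 93.97° = -93.97°

Substitute s = j879:
Numerator: 500 = 500 + j0
Denominator: (j879)^2 + 894(j879) + 13185 = -759456 + j785826
|N| = √(500² + 0²) ≈ 500, ∠N ≈ 0.00°
|D| = √(759456² + 785826²) ≈ 1.0928e+06, ∠D ≈ 134.02°
|G| = 500 / 1.0928e+06 ≈ 0.00045754
Gain = 20 log₁₀(0.00045754) ≈ -66.79 dB
∠G = 0.00° − 134.02° = -134.02°

ω = 150: -48.6 dB, -94.0°; ω = 879: -66.8 dB, -134.0°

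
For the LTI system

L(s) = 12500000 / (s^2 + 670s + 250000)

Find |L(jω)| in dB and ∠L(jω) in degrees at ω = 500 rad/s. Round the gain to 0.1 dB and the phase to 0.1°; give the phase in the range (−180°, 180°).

31.4 dB, -90.0°

At s = jω = j500:
quadratic: (j500)² + 670·j500 + 250000 = 0 + j335000 → |·| ≈ 3.35e+05, ∠ ≈ 90.00°
|L| = 12500000 / 3.35e+05 ≈ 37.313
Gain = 20 log₁₀(37.313) ≈ 31.44 dB
∠L = 0.00° − 90.00° = -90.00°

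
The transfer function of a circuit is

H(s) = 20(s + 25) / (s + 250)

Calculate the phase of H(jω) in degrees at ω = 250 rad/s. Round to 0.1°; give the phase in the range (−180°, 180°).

39.3°

At s = jω = j250:
zero (s+25): 25 + j250 → |·| = √(25²+250²) = √63125 ≈ 251.25, ∠ = arctan(250/25) ≈ 84.29°
pole (s+250): 250 + j250 → |·| = √(250²+250²) = √125000 ≈ 353.55, ∠ = arctan(250/250) ≈ 45.00°
∠H = 84.29° − 45.00° = 39.29°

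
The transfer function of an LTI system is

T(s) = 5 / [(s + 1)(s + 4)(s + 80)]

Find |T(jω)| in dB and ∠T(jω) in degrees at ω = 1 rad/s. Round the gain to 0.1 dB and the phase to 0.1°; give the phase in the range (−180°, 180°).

-39.4 dB, -59.8°

At s = jω = j1:
pole (s+1): 1 + j1 → |·| = √(1²+1²) = √2 ≈ 1.4142, ∠ = arctan(1/1) ≈ 45.00°
pole (s+4): 4 + j1 → |·| = √(4²+1²) = √17 ≈ 4.1231, ∠ = arctan(1/4) ≈ 14.04°
pole (s+80): 80 + j1 → |·| = √(80²+1²) = √6401 ≈ 80.006, ∠ = arctan(1/80) ≈ 0.72°
|T| = 5 / 466.51 ≈ 0.010718
Gain = 20 log₁₀(0.010718) ≈ -39.40 dB
∠T = 0.00° − 59.76° = -59.76°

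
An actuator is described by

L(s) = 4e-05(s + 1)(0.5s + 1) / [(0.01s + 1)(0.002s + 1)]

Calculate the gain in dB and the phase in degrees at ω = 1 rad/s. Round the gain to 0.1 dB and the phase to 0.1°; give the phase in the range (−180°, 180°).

At ω = 1 rad/s:
zero (1 + j1·1) = 1 + j1 → |·| ≈ 1.4142, ∠ ≈ 45.00°
zero (1 + j1·0.5) = 1 + j0.5 → |·| ≈ 1.118, ∠ ≈ 26.57°
pole (1 + j1·0.01) = 1 + j0.01 → |·| ≈ 1, ∠ ≈ 0.57°
pole (1 + j1·0.002) = 1 + j0.002 → |·| ≈ 1, ∠ ≈ 0.11°
|L| = 4e-05 · 1.4142 · 1.118 / (1 · 1) ≈ 6.3243e-05
Gain = 20 log₁₀(6.3243e-05) ≈ -83.98 dB
∠L = (45.00° + 26.57°) − (0.57° + 0.11°) = 70.89°

-84.0 dB, 70.9°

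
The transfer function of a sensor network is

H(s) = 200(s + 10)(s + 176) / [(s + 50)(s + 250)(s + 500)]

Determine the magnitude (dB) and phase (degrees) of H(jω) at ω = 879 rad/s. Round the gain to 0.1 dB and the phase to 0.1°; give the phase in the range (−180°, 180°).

At s = jω = j879:
zero (s+10): 10 + j879 → |·| = √(10²+879²) = √772741 ≈ 879.06, ∠ = arctan(879/10) ≈ 89.35°
zero (s+176): 176 + j879 → |·| = √(176²+879²) = √803617 ≈ 896.45, ∠ = arctan(879/176) ≈ 78.68°
pole (s+50): 50 + j879 → |·| = √(50²+879²) = √775141 ≈ 880.42, ∠ = arctan(879/50) ≈ 86.74°
pole (s+250): 250 + j879 → |·| = √(250²+879²) = √835141 ≈ 913.86, ∠ = arctan(879/250) ≈ 74.12°
pole (s+500): 500 + j879 → |·| = √(500²+879²) = √1022641 ≈ 1011.3, ∠ = arctan(879/500) ≈ 60.37°
|H| = 200 · 7.8803e+05 / 8.1367e+08 ≈ 0.1937
Gain = 20 log₁₀(0.1937) ≈ -14.26 dB
∠H = 168.03° − 221.23° = -53.20°

-14.3 dB, -53.2°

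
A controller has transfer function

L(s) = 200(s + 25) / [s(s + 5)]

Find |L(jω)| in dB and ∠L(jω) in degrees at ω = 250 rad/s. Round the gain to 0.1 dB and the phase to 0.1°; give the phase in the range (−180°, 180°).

-1.9 dB, -94.6°

At s = jω = j250:
zero (s+25): 25 + j250 → |·| = √(25²+250²) = √63125 ≈ 251.25, ∠ = arctan(250/25) ≈ 84.29°
pole (s+5): 5 + j250 → |·| = √(5²+250²) = √62525 ≈ 250.05, ∠ = arctan(250/5) ≈ 88.85°
pole at origin: |s| = 250, ∠ = 90.00° (in denominator)
|L| = 200 · 251.25 / 62512 ≈ 0.80385
Gain = 20 log₁₀(0.80385) ≈ -1.90 dB
∠L = 84.29° − 178.85° = -94.56°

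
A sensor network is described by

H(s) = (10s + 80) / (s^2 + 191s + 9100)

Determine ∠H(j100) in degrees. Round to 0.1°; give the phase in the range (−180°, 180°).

Substitute s = j100:
Numerator: 10(j100) + 80 = 80 + j1000
Denominator: (j100)^2 + 191(j100) + 9100 = -900 + j19100
|N| = √(80² + 1000²) ≈ 1003.2, ∠N ≈ 85.43°
|D| = √(900² + 19100²) ≈ 19121, ∠D ≈ 92.70°
∠H = 85.43° − 92.70° = -7.27°

-7.3°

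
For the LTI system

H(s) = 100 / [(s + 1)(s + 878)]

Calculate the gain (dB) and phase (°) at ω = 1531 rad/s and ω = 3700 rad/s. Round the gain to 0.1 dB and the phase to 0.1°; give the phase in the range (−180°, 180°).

At s = jω = j1531:
pole (s+1): 1 + j1531 → |·| = √(1²+1531²) = √2343962 ≈ 1531, ∠ = arctan(1531/1) ≈ 89.96°
pole (s+878): 878 + j1531 → |·| = √(878²+1531²) = √3114845 ≈ 1764.9, ∠ = arctan(1531/878) ≈ 60.17°
|H| = 100 / 2.7021e+06 ≈ 3.7008e-05
Gain = 20 log₁₀(3.7008e-05) ≈ -88.63 dB
∠H = 0.00° − 150.13° = -150.13°

At s = jω = j3700:
pole (s+1): 1 + j3700 → |·| = √(1²+3700²) = √13690001 ≈ 3700, ∠ = arctan(3700/1) ≈ 89.98°
pole (s+878): 878 + j3700 → |·| = √(878²+3700²) = √14460884 ≈ 3802.7, ∠ = arctan(3700/878) ≈ 76.65°
|H| = 100 / 1.407e+07 ≈ 7.1073e-06
Gain = 20 log₁₀(7.1073e-06) ≈ -102.97 dB
∠H = 0.00° − 166.63° = -166.63°

ω = 1531: -88.6 dB, -150.1°; ω = 3700: -103.0 dB, -166.6°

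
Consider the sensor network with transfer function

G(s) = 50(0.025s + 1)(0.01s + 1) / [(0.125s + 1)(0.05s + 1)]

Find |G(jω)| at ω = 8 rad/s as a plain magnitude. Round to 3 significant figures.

33.6

At ω = 8 rad/s:
zero (1 + j8·0.025) = 1 + j0.2 → |·| ≈ 1.0198, ∠ ≈ 11.31°
zero (1 + j8·0.01) = 1 + j0.08 → |·| ≈ 1.0032, ∠ ≈ 4.57°
pole (1 + j8·0.125) = 1 + j1 → |·| ≈ 1.4142, ∠ ≈ 45.00°
pole (1 + j8·0.05) = 1 + j0.4 → |·| ≈ 1.077, ∠ ≈ 21.80°
|G| = 50 · 1.0198 · 1.0032 / (1.4142 · 1.077) ≈ 33.585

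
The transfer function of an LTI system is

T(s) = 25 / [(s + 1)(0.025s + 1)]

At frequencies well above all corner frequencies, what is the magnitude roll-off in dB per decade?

-40 dB/decade

Each pole contributes −20 dB/decade at high frequency; each zero contributes +20 dB/decade.
Net: 0 zero(s) − 2 pole(s) → -40 dB/decade.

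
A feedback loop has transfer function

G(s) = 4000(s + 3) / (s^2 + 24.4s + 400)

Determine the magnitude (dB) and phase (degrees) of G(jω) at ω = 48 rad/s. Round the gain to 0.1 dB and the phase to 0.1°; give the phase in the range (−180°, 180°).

38.7 dB, -62.0°

At s = jω = j48:
zero (s+3): 3 + j48 → |·| = √(3²+48²) = √2313 ≈ 48.094, ∠ = arctan(48/3) ≈ 86.42°
quadratic: (j48)² + 24.4·j48 + 400 = -1904 + j1171.2 → |·| ≈ 2235.4, ∠ ≈ 148.40°
|G| = 4000 · 48.094 / 2235.4 ≈ 86.059
Gain = 20 log₁₀(86.059) ≈ 38.70 dB
∠G = 86.42° − 148.40° = -61.98°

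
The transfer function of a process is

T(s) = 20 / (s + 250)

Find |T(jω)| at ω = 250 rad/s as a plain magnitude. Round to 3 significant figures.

0.0566

Substitute s = j250:
Numerator: 20 = 20 + j0
Denominator: (j250) + 250 = 250 + j250
|N| = √(20² + 0²) ≈ 20, ∠N ≈ 0.00°
|D| = √(250² + 250²) ≈ 353.55, ∠D ≈ 45.00°
|T| = 20 / 353.55 ≈ 0.056569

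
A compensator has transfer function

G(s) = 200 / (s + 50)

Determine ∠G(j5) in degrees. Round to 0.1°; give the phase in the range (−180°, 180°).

Substitute s = j5:
Numerator: 200 = 200 + j0
Denominator: (j5) + 50 = 50 + j5
|N| = √(200² + 0²) ≈ 200, ∠N ≈ 0.00°
|D| = √(50² + 5²) ≈ 50.249, ∠D ≈ 5.71°
∠G = 0.00° − 5.71° = -5.71°

-5.7°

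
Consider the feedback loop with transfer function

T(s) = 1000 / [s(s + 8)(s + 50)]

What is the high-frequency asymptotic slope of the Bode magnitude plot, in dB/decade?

-60 dB/decade

Each pole contributes −20 dB/decade at high frequency; each zero contributes +20 dB/decade.
Net: 0 zero(s) − 3 pole(s) → -60 dB/decade.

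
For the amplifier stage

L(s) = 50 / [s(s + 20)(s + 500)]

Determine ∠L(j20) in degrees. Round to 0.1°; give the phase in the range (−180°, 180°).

At s = jω = j20:
pole (s+20): 20 + j20 → |·| = √(20²+20²) = √800 ≈ 28.284, ∠ = arctan(20/20) ≈ 45.00°
pole (s+500): 500 + j20 → |·| = √(500²+20²) = √250400 ≈ 500.4, ∠ = arctan(20/500) ≈ 2.29°
pole at origin: |s| = 20, ∠ = 90.00° (in denominator)
∠L = 0.00° − 137.29° = -137.29°

-137.3°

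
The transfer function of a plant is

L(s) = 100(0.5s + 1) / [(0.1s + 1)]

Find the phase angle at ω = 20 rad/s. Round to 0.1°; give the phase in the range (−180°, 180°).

20.9°

At ω = 20 rad/s:
zero (1 + j20·0.5) = 1 + j10 → |·| ≈ 10.05, ∠ ≈ 84.29°
pole (1 + j20·0.1) = 1 + j2 → |·| ≈ 2.2361, ∠ ≈ 63.43°
∠L = (84.29°) − (63.43°) = 20.86°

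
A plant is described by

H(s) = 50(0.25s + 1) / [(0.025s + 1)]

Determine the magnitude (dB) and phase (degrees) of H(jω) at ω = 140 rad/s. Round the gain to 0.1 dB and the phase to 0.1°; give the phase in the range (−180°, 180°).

At ω = 140 rad/s:
zero (1 + j140·0.25) = 1 + j35 → |·| ≈ 35.014, ∠ ≈ 88.36°
pole (1 + j140·0.025) = 1 + j3.5 → |·| ≈ 3.6401, ∠ ≈ 74.05°
|H| = 50 · 35.014 / (3.6401) ≈ 480.95
Gain = 20 log₁₀(480.95) ≈ 53.64 dB
∠H = (88.36°) − (74.05°) = 14.31°

53.6 dB, 14.3°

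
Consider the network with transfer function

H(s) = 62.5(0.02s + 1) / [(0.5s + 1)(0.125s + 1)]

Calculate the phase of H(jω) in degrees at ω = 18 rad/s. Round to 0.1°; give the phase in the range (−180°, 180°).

-129.9°

At ω = 18 rad/s:
zero (1 + j18·0.02) = 1 + j0.36 → |·| ≈ 1.0628, ∠ ≈ 19.80°
pole (1 + j18·0.5) = 1 + j9 → |·| ≈ 9.0554, ∠ ≈ 83.66°
pole (1 + j18·0.125) = 1 + j2.25 → |·| ≈ 2.4622, ∠ ≈ 66.04°
∠H = (19.80°) − (83.66° + 66.04°) = -129.90°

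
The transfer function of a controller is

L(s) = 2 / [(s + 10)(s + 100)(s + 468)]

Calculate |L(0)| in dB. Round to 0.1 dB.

-107.4 dB

L(0) = 2 / (10·100·468) ≈ 4.2735e-06
20 log₁₀(4.2735e-06) ≈ -107.38 dB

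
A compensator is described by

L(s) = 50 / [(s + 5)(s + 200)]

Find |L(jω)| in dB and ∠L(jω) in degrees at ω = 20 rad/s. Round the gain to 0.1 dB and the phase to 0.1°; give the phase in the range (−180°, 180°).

-38.4 dB, -81.7°

At s = jω = j20:
pole (s+5): 5 + j20 → |·| = √(5²+20²) = √425 ≈ 20.616, ∠ = arctan(20/5) ≈ 75.96°
pole (s+200): 200 + j20 → |·| = √(200²+20²) = √40400 ≈ 201, ∠ = arctan(20/200) ≈ 5.71°
|L| = 50 / 4143.8 ≈ 0.012066
Gain = 20 log₁₀(0.012066) ≈ -38.37 dB
∠L = 0.00° − 81.67° = -81.67°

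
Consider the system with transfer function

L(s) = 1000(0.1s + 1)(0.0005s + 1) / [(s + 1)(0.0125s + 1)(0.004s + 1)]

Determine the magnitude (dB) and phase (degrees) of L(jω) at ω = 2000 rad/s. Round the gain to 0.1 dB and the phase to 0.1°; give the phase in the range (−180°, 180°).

-3.1 dB, -125.8°

At ω = 2000 rad/s:
zero (1 + j2000·0.1) = 1 + j200 → |·| ≈ 200, ∠ ≈ 89.71°
zero (1 + j2000·0.0005) = 1 + j1 → |·| ≈ 1.4142, ∠ ≈ 45.00°
pole (1 + j2000·1) = 1 + j2000 → |·| ≈ 2000, ∠ ≈ 89.97°
pole (1 + j2000·0.0125) = 1 + j25 → |·| ≈ 25.02, ∠ ≈ 87.71°
pole (1 + j2000·0.004) = 1 + j8 → |·| ≈ 8.0623, ∠ ≈ 82.87°
|L| = 1000 · 200 · 1.4142 / (2000 · 25.02 · 8.0623) ≈ 0.70108
Gain = 20 log₁₀(0.70108) ≈ -3.08 dB
∠L = (89.71° + 45.00°) − (89.97° + 87.71° + 82.87°) = -125.84°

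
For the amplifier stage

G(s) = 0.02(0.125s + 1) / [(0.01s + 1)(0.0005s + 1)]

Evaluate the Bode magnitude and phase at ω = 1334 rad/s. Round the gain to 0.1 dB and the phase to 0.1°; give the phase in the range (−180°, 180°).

-13.7 dB, -29.8°

At ω = 1334 rad/s:
zero (1 + j1334·0.125) = 1 + j166.75 → |·| ≈ 166.75, ∠ ≈ 89.66°
pole (1 + j1334·0.01) = 1 + j13.34 → |·| ≈ 13.377, ∠ ≈ 85.71°
pole (1 + j1334·0.0005) = 1 + j0.667 → |·| ≈ 1.202, ∠ ≈ 33.70°
|G| = 0.02 · 166.75 / (13.377 · 1.202) ≈ 0.20741
Gain = 20 log₁₀(0.20741) ≈ -13.66 dB
∠G = (89.66°) − (85.71° + 33.70°) = -29.75°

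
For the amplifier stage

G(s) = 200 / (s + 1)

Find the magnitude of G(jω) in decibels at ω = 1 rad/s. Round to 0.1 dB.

43.0 dB

At s = jω = j1:
pole (s+1): 1 + j1 → |·| = √(1²+1²) = √2 ≈ 1.4142, ∠ = arctan(1/1) ≈ 45.00°
|G| = 200 / 1.4142 ≈ 141.42
Gain = 20 log₁₀(141.42) ≈ 43.01 dB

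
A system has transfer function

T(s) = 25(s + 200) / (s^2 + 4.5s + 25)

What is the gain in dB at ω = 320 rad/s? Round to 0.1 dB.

At s = jω = j320:
zero (s+200): 200 + j320 → |·| = √(200²+320²) = √142400 ≈ 377.36, ∠ = arctan(320/200) ≈ 57.99°
quadratic: (j320)² + 4.5·j320 + 25 = -102375 + j1440 → |·| ≈ 1.0239e+05, ∠ ≈ 179.19°
|T| = 25 · 377.36 / 1.0239e+05 ≈ 0.092138
Gain = 20 log₁₀(0.092138) ≈ -20.71 dB

-20.7 dB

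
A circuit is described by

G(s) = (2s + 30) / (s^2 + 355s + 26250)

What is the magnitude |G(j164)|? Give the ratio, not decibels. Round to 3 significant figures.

Substitute s = j164:
Numerator: 2(j164) + 30 = 30 + j328
Denominator: (j164)^2 + 355(j164) + 26250 = -646 + j58220
|N| = √(30² + 328²) ≈ 329.37, ∠N ≈ 84.77°
|D| = √(646² + 58220²) ≈ 58224, ∠D ≈ 90.64°
|G| = 329.37 / 58224 ≈ 0.0056569

0.00566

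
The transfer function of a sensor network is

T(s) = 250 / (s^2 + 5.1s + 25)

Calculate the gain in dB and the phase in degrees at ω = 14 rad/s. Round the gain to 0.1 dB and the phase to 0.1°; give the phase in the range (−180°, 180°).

2.6 dB, -157.3°

At s = jω = j14:
quadratic: (j14)² + 5.1·j14 + 25 = -171 + j71.4 → |·| ≈ 185.31, ∠ ≈ 157.34°
|T| = 250 / 185.31 ≈ 1.3491
Gain = 20 log₁₀(1.3491) ≈ 2.60 dB
∠T = 0.00° − 157.34° = -157.34°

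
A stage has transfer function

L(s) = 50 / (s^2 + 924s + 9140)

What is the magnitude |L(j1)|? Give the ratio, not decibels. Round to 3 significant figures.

0.00544

Substitute s = j1:
Numerator: 50 = 50 + j0
Denominator: (j1)^2 + 924(j1) + 9140 = 9139 + j924
|N| = √(50² + 0²) ≈ 50, ∠N ≈ 0.00°
|D| = √(9139² + 924²) ≈ 9185.6, ∠D ≈ 5.77°
|L| = 50 / 9185.6 ≈ 0.0054433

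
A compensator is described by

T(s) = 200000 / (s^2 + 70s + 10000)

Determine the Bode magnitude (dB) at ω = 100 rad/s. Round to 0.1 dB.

29.1 dB

At s = jω = j100:
quadratic: (j100)² + 70·j100 + 10000 = 0 + j7000 → |·| ≈ 7000, ∠ ≈ 90.00°
|T| = 200000 / 7000 ≈ 28.571
Gain = 20 log₁₀(28.571) ≈ 29.12 dB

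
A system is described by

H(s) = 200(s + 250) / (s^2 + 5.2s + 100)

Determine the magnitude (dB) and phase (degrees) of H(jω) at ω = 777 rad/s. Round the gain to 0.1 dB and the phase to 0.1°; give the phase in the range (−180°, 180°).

At s = jω = j777:
zero (s+250): 250 + j777 → |·| = √(250²+777²) = √666229 ≈ 816.23, ∠ = arctan(777/250) ≈ 72.16°
quadratic: (j777)² + 5.2·j777 + 100 = -603629 + j4040.4 → |·| ≈ 6.0364e+05, ∠ ≈ 179.62°
|H| = 200 · 816.23 / 6.0364e+05 ≈ 0.27044
Gain = 20 log₁₀(0.27044) ≈ -11.36 dB
∠H = 72.16° − 179.62° = -107.46°

-11.4 dB, -107.5°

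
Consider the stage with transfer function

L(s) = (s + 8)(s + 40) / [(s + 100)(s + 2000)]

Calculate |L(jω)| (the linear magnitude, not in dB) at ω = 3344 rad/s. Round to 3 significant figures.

0.858

At s = jω = j3344:
zero (s+8): 8 + j3344 → |·| = √(8²+3344²) = √11182400 ≈ 3344, ∠ = arctan(3344/8) ≈ 89.86°
zero (s+40): 40 + j3344 → |·| = √(40²+3344²) = √11183936 ≈ 3344.2, ∠ = arctan(3344/40) ≈ 89.31°
pole (s+100): 100 + j3344 → |·| = √(100²+3344²) = √11192336 ≈ 3345.5, ∠ = arctan(3344/100) ≈ 88.29°
pole (s+2000): 2000 + j3344 → |·| = √(2000²+3344²) = √15182336 ≈ 3896.5, ∠ = arctan(3344/2000) ≈ 59.12°
|L| = 1 · 1.1183e+07 / 1.3036e+07 ≈ 0.85786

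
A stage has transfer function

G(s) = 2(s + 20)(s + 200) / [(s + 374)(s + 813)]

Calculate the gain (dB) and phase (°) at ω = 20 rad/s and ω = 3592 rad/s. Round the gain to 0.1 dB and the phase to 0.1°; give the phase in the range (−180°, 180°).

At s = jω = j20:
zero (s+20): 20 + j20 → |·| = √(20²+20²) = √800 ≈ 28.284, ∠ = arctan(20/20) ≈ 45.00°
zero (s+200): 200 + j20 → |·| = √(200²+20²) = √40400 ≈ 201, ∠ = arctan(20/200) ≈ 5.71°
pole (s+374): 374 + j20 → |·| = √(374²+20²) = √140276 ≈ 374.53, ∠ = arctan(20/374) ≈ 3.06°
pole (s+813): 813 + j20 → |·| = √(813²+20²) = √661369 ≈ 813.25, ∠ = arctan(20/813) ≈ 1.41°
|G| = 2 · 5685.1 / 3.0459e+05 ≈ 0.03733
Gain = 20 log₁₀(0.03733) ≈ -28.56 dB
∠G = 50.71° − 4.47° = 46.24°

At s = jω = j3592:
zero (s+20): 20 + j3592 → |·| = √(20²+3592²) = √12902864 ≈ 3592.1, ∠ = arctan(3592/20) ≈ 89.68°
zero (s+200): 200 + j3592 → |·| = √(200²+3592²) = √12942464 ≈ 3597.6, ∠ = arctan(3592/200) ≈ 86.81°
pole (s+374): 374 + j3592 → |·| = √(374²+3592²) = √13042340 ≈ 3611.4, ∠ = arctan(3592/374) ≈ 84.06°
pole (s+813): 813 + j3592 → |·| = √(813²+3592²) = √13563433 ≈ 3682.9, ∠ = arctan(3592/813) ≈ 77.25°
|G| = 2 · 1.2923e+07 / 1.33e+07 ≈ 1.9433
Gain = 20 log₁₀(1.9433) ≈ 5.77 dB
∠G = 176.49° − 161.31° = 15.18°

ω = 20: -28.6 dB, 46.2°; ω = 3592: 5.8 dB, 15.2°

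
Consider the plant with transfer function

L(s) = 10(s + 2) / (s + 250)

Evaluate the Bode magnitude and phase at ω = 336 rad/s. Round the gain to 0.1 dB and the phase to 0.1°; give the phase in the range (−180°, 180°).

At s = jω = j336:
zero (s+2): 2 + j336 → |·| = √(2²+336²) = √112900 ≈ 336.01, ∠ = arctan(336/2) ≈ 89.66°
pole (s+250): 250 + j336 → |·| = √(250²+336²) = √175396 ≈ 418.8, ∠ = arctan(336/250) ≈ 53.35°
|L| = 10 · 336.01 / 418.8 ≈ 8.0232
Gain = 20 log₁₀(8.0232) ≈ 18.09 dB
∠L = 89.66° − 53.35° = 36.31°

18.1 dB, 36.3°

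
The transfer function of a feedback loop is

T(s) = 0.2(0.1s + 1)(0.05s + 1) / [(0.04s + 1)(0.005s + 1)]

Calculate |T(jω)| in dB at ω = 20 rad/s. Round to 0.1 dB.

-6.2 dB

At ω = 20 rad/s:
zero (1 + j20·0.1) = 1 + j2 → |·| ≈ 2.2361, ∠ ≈ 63.43°
zero (1 + j20·0.05) = 1 + j1 → |·| ≈ 1.4142, ∠ ≈ 45.00°
pole (1 + j20·0.04) = 1 + j0.8 → |·| ≈ 1.2806, ∠ ≈ 38.66°
pole (1 + j20·0.005) = 1 + j0.1 → |·| ≈ 1.005, ∠ ≈ 5.71°
|T| = 0.2 · 2.2361 · 1.4142 / (1.2806 · 1.005) ≈ 0.49142
Gain = 20 log₁₀(0.49142) ≈ -6.17 dB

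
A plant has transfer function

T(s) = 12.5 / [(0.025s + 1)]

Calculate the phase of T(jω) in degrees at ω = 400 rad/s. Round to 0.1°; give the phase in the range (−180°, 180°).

At ω = 400 rad/s:
pole (1 + j400·0.025) = 1 + j10 → |·| ≈ 10.05, ∠ ≈ 84.29°
∠T = (0°) − (84.29°) = -84.29°

-84.3°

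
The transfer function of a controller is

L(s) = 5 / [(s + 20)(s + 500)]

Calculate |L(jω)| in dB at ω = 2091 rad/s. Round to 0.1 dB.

-119.1 dB

At s = jω = j2091:
pole (s+20): 20 + j2091 → |·| = √(20²+2091²) = √4372681 ≈ 2091.1, ∠ = arctan(2091/20) ≈ 89.45°
pole (s+500): 500 + j2091 → |·| = √(500²+2091²) = √4622281 ≈ 2149.9, ∠ = arctan(2091/500) ≈ 76.55°
|L| = 5 / 4.4957e+06 ≈ 1.1122e-06
Gain = 20 log₁₀(1.1122e-06) ≈ -119.08 dB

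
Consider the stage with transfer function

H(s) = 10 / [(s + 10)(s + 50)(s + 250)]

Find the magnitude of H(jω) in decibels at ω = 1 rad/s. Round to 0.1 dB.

-82.0 dB

At s = jω = j1:
pole (s+10): 10 + j1 → |·| = √(10²+1²) = √101 ≈ 10.05, ∠ = arctan(1/10) ≈ 5.71°
pole (s+50): 50 + j1 → |·| = √(50²+1²) = √2501 ≈ 50.01, ∠ = arctan(1/50) ≈ 1.15°
pole (s+250): 250 + j1 → |·| = √(250²+1²) = √62501 ≈ 250, ∠ = arctan(1/250) ≈ 0.23°
|H| = 10 / 1.2565e+05 ≈ 7.9586e-05
Gain = 20 log₁₀(7.9586e-05) ≈ -81.98 dB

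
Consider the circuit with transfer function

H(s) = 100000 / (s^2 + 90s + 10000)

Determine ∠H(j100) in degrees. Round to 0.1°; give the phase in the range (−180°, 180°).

-90.0°

At s = jω = j100:
quadratic: (j100)² + 90·j100 + 10000 = 0 + j9000 → |·| ≈ 9000, ∠ ≈ 90.00°
∠H = 0.00° − 90.00° = -90.00°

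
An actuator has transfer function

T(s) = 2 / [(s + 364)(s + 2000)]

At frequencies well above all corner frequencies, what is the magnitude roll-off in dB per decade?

-40 dB/decade

Each pole contributes −20 dB/decade at high frequency; each zero contributes +20 dB/decade.
Net: 0 zero(s) − 2 pole(s) → -40 dB/decade.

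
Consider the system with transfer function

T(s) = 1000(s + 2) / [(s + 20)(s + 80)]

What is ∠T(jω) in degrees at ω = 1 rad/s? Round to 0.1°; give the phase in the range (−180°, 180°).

23.0°

At s = jω = j1:
zero (s+2): 2 + j1 → |·| = √(2²+1²) = √5 ≈ 2.2361, ∠ = arctan(1/2) ≈ 26.57°
pole (s+20): 20 + j1 → |·| = √(20²+1²) = √401 ≈ 20.025, ∠ = arctan(1/20) ≈ 2.86°
pole (s+80): 80 + j1 → |·| = √(80²+1²) = √6401 ≈ 80.006, ∠ = arctan(1/80) ≈ 0.72°
∠T = 26.57° − 3.58° = 22.99°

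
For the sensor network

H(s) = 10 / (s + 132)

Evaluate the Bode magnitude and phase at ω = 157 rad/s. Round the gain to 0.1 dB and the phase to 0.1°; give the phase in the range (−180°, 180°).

-26.2 dB, -49.9°

At s = jω = j157:
pole (s+132): 132 + j157 → |·| = √(132²+157²) = √42073 ≈ 205.12, ∠ = arctan(157/132) ≈ 49.94°
|H| = 10 / 205.12 ≈ 0.048752
Gain = 20 log₁₀(0.048752) ≈ -26.24 dB
∠H = 0.00° − 49.94° = -49.94°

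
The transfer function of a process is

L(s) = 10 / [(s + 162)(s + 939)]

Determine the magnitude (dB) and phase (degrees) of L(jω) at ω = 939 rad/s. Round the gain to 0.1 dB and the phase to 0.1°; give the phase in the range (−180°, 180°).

-102.0 dB, -125.2°

At s = jω = j939:
pole (s+162): 162 + j939 → |·| = √(162²+939²) = √907965 ≈ 952.87, ∠ = arctan(939/162) ≈ 80.21°
pole (s+939): 939 + j939 → |·| = √(939²+939²) = √1763442 ≈ 1327.9, ∠ = arctan(939/939) ≈ 45.00°
|L| = 10 / 1.2653e+06 ≈ 7.9033e-06
Gain = 20 log₁₀(7.9033e-06) ≈ -102.04 dB
∠L = 0.00° − 125.21° = -125.21°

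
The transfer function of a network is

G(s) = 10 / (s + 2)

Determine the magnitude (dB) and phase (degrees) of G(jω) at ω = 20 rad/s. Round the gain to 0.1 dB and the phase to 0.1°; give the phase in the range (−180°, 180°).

-6.1 dB, -84.3°

Substitute s = j20:
Numerator: 10 = 10 + j0
Denominator: (j20) + 2 = 2 + j20
|N| = √(10² + 0²) ≈ 10, ∠N ≈ 0.00°
|D| = √(2² + 20²) ≈ 20.1, ∠D ≈ 84.29°
|G| = 10 / 20.1 ≈ 0.49751
Gain = 20 log₁₀(0.49751) ≈ -6.06 dB
∠G = 0.00° − 84.29° = -84.29°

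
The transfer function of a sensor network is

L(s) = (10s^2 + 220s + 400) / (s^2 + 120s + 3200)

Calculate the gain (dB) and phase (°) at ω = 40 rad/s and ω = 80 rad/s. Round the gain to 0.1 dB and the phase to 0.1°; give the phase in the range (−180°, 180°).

ω = 40: 11.0 dB, 79.0°; ω = 80: 16.3 dB, 56.1°

Substitute s = j40:
Numerator: 10(j40)^2 + 220(j40) + 400 = -15600 + j8800
Denominator: (j40)^2 + 120(j40) + 3200 = 1600 + j4800
|N| = √(15600² + 8800²) ≈ 17911, ∠N ≈ 150.57°
|D| = √(1600² + 4800²) ≈ 5059.6, ∠D ≈ 71.57°
|L| = 17911 / 5059.6 ≈ 3.54
Gain = 20 log₁₀(3.54) ≈ 10.98 dB
∠L = 150.57° − 71.57° = 79.00°

Substitute s = j80:
Numerator: 10(j80)^2 + 220(j80) + 400 = -63600 + j17600
Denominator: (j80)^2 + 120(j80) + 3200 = -3200 + j9600
|N| = √(63600² + 17600²) ≈ 65990, ∠N ≈ 164.53°
|D| = √(3200² + 9600²) ≈ 10119, ∠D ≈ 108.43°
|L| = 65990 / 10119 ≈ 6.5214
Gain = 20 log₁₀(6.5214) ≈ 16.29 dB
∠L = 164.53° − 108.43° = 56.10°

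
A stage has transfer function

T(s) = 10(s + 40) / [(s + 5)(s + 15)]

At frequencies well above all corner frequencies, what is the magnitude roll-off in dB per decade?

-20 dB/decade

Each pole contributes −20 dB/decade at high frequency; each zero contributes +20 dB/decade.
Net: 1 zero(s) − 2 pole(s) → -20 dB/decade.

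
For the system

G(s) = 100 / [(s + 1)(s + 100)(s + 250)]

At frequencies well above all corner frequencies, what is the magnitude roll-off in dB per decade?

-60 dB/decade

Each pole contributes −20 dB/decade at high frequency; each zero contributes +20 dB/decade.
Net: 0 zero(s) − 3 pole(s) → -60 dB/decade.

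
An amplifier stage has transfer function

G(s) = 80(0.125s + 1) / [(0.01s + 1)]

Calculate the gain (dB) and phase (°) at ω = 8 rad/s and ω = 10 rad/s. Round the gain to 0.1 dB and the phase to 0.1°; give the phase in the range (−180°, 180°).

ω = 8: 41.0 dB, 40.4°; ω = 10: 42.1 dB, 45.6°

At ω = 8 rad/s:
zero (1 + j8·0.125) = 1 + j1 → |·| ≈ 1.4142, ∠ ≈ 45.00°
pole (1 + j8·0.01) = 1 + j0.08 → |·| ≈ 1.0032, ∠ ≈ 4.57°
|G| = 80 · 1.4142 / (1.0032) ≈ 112.78
Gain = 20 log₁₀(112.78) ≈ 41.04 dB
∠G = (45.00°) − (4.57°) = 40.43°

At ω = 10 rad/s:
zero (1 + j10·0.125) = 1 + j1.25 → |·| ≈ 1.6008, ∠ ≈ 51.34°
pole (1 + j10·0.01) = 1 + j0.1 → |·| ≈ 1.005, ∠ ≈ 5.71°
|G| = 80 · 1.6008 / (1.005) ≈ 127.43
Gain = 20 log₁₀(127.43) ≈ 42.11 dB
∠G = (51.34°) − (5.71°) = 45.63°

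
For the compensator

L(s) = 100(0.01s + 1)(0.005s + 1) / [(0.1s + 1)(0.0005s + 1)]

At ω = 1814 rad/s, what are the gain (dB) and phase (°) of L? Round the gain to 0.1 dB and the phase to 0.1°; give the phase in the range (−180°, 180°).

At ω = 1814 rad/s:
zero (1 + j1814·0.01) = 1 + j18.14 → |·| ≈ 18.168, ∠ ≈ 86.84°
zero (1 + j1814·0.005) = 1 + j9.07 → |·| ≈ 9.125, ∠ ≈ 83.71°
pole (1 + j1814·0.1) = 1 + j181.4 → |·| ≈ 181.4, ∠ ≈ 89.68°
pole (1 + j1814·0.0005) = 1 + j0.907 → |·| ≈ 1.3501, ∠ ≈ 42.21°
|L| = 100 · 18.168 · 9.125 / (181.4 · 1.3501) ≈ 67.692
Gain = 20 log₁₀(67.692) ≈ 36.61 dB
∠L = (86.84° + 83.71°) − (89.68° + 42.21°) = 38.66°

36.6 dB, 38.7°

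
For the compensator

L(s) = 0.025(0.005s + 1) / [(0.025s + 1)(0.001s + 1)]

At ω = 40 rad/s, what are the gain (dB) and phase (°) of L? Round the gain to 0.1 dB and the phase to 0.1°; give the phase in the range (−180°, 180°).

-34.9 dB, -36.0°

At ω = 40 rad/s:
zero (1 + j40·0.005) = 1 + j0.2 → |·| ≈ 1.0198, ∠ ≈ 11.31°
pole (1 + j40·0.025) = 1 + j1 → |·| ≈ 1.4142, ∠ ≈ 45.00°
pole (1 + j40·0.001) = 1 + j0.04 → |·| ≈ 1.0008, ∠ ≈ 2.29°
|L| = 0.025 · 1.0198 / (1.4142 · 1.0008) ≈ 0.018013
Gain = 20 log₁₀(0.018013) ≈ -34.89 dB
∠L = (11.31°) − (45.00° + 2.29°) = -35.98°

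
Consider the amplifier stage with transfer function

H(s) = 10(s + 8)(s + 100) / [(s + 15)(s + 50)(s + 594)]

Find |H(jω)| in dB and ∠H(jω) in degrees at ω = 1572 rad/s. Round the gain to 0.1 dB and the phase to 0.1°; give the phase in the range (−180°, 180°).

-44.5 dB, -70.9°

At s = jω = j1572:
zero (s+8): 8 + j1572 → |·| = √(8²+1572²) = √2471248 ≈ 1572, ∠ = arctan(1572/8) ≈ 89.71°
zero (s+100): 100 + j1572 → |·| = √(100²+1572²) = √2481184 ≈ 1575.2, ∠ = arctan(1572/100) ≈ 86.36°
pole (s+15): 15 + j1572 → |·| = √(15²+1572²) = √2471409 ≈ 1572.1, ∠ = arctan(1572/15) ≈ 89.45°
pole (s+50): 50 + j1572 → |·| = √(50²+1572²) = √2473684 ≈ 1572.8, ∠ = arctan(1572/50) ≈ 88.18°
pole (s+594): 594 + j1572 → |·| = √(594²+1572²) = √2824020 ≈ 1680.5, ∠ = arctan(1572/594) ≈ 69.30°
|H| = 10 · 2.4762e+06 / 4.1552e+09 ≈ 0.0059593
Gain = 20 log₁₀(0.0059593) ≈ -44.50 dB
∠H = 176.07° − 246.93° = -70.86°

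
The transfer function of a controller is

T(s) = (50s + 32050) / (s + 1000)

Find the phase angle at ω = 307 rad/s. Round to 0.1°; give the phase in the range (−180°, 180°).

8.5°

Substitute s = j307:
Numerator: 50(j307) + 32050 = 32050 + j15350
Denominator: (j307) + 1000 = 1000 + j307
|N| = √(32050² + 15350²) ≈ 35536, ∠N ≈ 25.59°
|D| = √(1000² + 307²) ≈ 1046.1, ∠D ≈ 17.07°
∠T = 25.59° − 17.07° = 8.52°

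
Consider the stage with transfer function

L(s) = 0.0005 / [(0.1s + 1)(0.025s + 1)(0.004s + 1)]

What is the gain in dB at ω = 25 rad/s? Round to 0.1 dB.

-76.1 dB

At ω = 25 rad/s:
pole (1 + j25·0.1) = 1 + j2.5 → |·| ≈ 2.6926, ∠ ≈ 68.20°
pole (1 + j25·0.025) = 1 + j0.625 → |·| ≈ 1.1792, ∠ ≈ 32.01°
pole (1 + j25·0.004) = 1 + j0.1 → |·| ≈ 1.005, ∠ ≈ 5.71°
|L| = 0.0005 · 1 / (2.6926 · 1.1792 · 1.005) ≈ 0.00015669
Gain = 20 log₁₀(0.00015669) ≈ -76.10 dB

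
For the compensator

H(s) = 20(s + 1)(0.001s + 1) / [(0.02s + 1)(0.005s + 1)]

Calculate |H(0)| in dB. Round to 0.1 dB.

H(0) = 20 · 1 / 1 = 20
20 log₁₀(20) ≈ 26.02 dB

26.0 dB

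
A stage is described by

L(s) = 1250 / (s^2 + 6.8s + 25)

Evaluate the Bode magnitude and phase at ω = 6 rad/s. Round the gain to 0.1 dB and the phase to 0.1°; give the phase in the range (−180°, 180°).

29.4 dB, -105.1°

At s = jω = j6:
quadratic: (j6)² + 6.8·j6 + 25 = -11 + j40.8 → |·| ≈ 42.257, ∠ ≈ 105.09°
|L| = 1250 / 42.257 ≈ 29.581
Gain = 20 log₁₀(29.581) ≈ 29.42 dB
∠L = 0.00° − 105.09° = -105.09°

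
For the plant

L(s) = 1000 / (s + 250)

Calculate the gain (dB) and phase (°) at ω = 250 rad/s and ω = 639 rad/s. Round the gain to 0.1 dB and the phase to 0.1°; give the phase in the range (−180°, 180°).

ω = 250: 9.0 dB, -45.0°; ω = 639: 3.3 dB, -68.6°

At s = jω = j250:
pole (s+250): 250 + j250 → |·| = √(250²+250²) = √125000 ≈ 353.55, ∠ = arctan(250/250) ≈ 45.00°
|L| = 1000 / 353.55 ≈ 2.8285
Gain = 20 log₁₀(2.8285) ≈ 9.03 dB
∠L = 0.00° − 45.00° = -45.00°

At s = jω = j639:
pole (s+250): 250 + j639 → |·| = √(250²+639²) = √470821 ≈ 686.16, ∠ = arctan(639/250) ≈ 68.63°
|L| = 1000 / 686.16 ≈ 1.4574
Gain = 20 log₁₀(1.4574) ≈ 3.27 dB
∠L = 0.00° − 68.63° = -68.63°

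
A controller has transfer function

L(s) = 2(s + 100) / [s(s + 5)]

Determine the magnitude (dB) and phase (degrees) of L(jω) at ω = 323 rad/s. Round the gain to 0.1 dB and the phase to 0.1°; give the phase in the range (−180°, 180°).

At s = jω = j323:
zero (s+100): 100 + j323 → |·| = √(100²+323²) = √114329 ≈ 338.13, ∠ = arctan(323/100) ≈ 72.80°
pole (s+5): 5 + j323 → |·| = √(5²+323²) = √104354 ≈ 323.04, ∠ = arctan(323/5) ≈ 89.11°
pole at origin: |s| = 323, ∠ = 90.00° (in denominator)
|L| = 2 · 338.13 / 1.0434e+05 ≈ 0.0064813
Gain = 20 log₁₀(0.0064813) ≈ -43.77 dB
∠L = 72.80° − 179.11° = -106.31°

-43.8 dB, -106.3°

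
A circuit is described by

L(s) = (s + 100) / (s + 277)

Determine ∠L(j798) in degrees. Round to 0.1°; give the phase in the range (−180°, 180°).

At s = jω = j798:
zero (s+100): 100 + j798 → |·| = √(100²+798²) = √646804 ≈ 804.24, ∠ = arctan(798/100) ≈ 82.86°
pole (s+277): 277 + j798 → |·| = √(277²+798²) = √713533 ≈ 844.71, ∠ = arctan(798/277) ≈ 70.86°
∠L = 82.86° − 70.86° = 12.00°

12.0°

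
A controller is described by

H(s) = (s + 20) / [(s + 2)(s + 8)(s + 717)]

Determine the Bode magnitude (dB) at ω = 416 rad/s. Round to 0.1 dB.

At s = jω = j416:
zero (s+20): 20 + j416 → |·| = √(20²+416²) = √173456 ≈ 416.48, ∠ = arctan(416/20) ≈ 87.25°
pole (s+2): 2 + j416 → |·| = √(2²+416²) = √173060 ≈ 416, ∠ = arctan(416/2) ≈ 89.72°
pole (s+8): 8 + j416 → |·| = √(8²+416²) = √173120 ≈ 416.08, ∠ = arctan(416/8) ≈ 88.90°
pole (s+717): 717 + j416 → |·| = √(717²+416²) = √687145 ≈ 828.94, ∠ = arctan(416/717) ≈ 30.12°
|H| = 1 · 416.48 / 1.4348e+08 ≈ 2.9027e-06
Gain = 20 log₁₀(2.9027e-06) ≈ -110.74 dB

-110.7 dB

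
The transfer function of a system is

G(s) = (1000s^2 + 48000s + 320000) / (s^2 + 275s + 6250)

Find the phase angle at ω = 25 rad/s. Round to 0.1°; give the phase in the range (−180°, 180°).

Substitute s = j25:
Numerator: 1000(j25)^2 + 48000(j25) + 320000 = -305000 + j1200000
Denominator: (j25)^2 + 275(j25) + 6250 = 5625 + j6875
|N| = √(305000² + 1200000²) ≈ 1.2382e+06, ∠N ≈ 104.26°
|D| = √(5625² + 6875²) ≈ 8882.9, ∠D ≈ 50.71°
∠G = 104.26° − 50.71° = 53.55°

53.6°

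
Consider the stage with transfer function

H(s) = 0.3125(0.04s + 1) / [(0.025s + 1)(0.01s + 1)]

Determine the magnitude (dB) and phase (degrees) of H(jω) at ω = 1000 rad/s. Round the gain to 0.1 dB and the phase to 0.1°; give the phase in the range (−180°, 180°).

At ω = 1000 rad/s:
zero (1 + j1000·0.04) = 1 + j40 → |·| ≈ 40.012, ∠ ≈ 88.57°
pole (1 + j1000·0.025) = 1 + j25 → |·| ≈ 25.02, ∠ ≈ 87.71°
pole (1 + j1000·0.01) = 1 + j10 → |·| ≈ 10.05, ∠ ≈ 84.29°
|H| = 0.3125 · 40.012 / (25.02 · 10.05) ≈ 0.049726
Gain = 20 log₁₀(0.049726) ≈ -26.07 dB
∠H = (88.57°) − (87.71° + 84.29°) = -83.43°

-26.1 dB, -83.4°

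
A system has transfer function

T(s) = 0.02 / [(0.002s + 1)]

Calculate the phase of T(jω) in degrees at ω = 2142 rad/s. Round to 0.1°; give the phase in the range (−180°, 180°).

-76.9°

At ω = 2142 rad/s:
pole (1 + j2142·0.002) = 1 + j4.284 → |·| ≈ 4.3992, ∠ ≈ 76.86°
∠T = (0°) − (76.86°) = -76.86°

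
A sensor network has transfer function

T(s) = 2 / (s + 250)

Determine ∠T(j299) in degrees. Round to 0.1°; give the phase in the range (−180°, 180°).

At s = jω = j299:
pole (s+250): 250 + j299 → |·| = √(250²+299²) = √151901 ≈ 389.74, ∠ = arctan(299/250) ≈ 50.10°
∠T = 0.00° − 50.10° = -50.10°

-50.1°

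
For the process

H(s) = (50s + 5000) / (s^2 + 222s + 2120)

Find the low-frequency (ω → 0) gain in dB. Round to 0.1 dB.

7.5 dB

H(0) = 5000 / 2120 ≈ 2.3585
20 log₁₀(2.3585) ≈ 7.45 dB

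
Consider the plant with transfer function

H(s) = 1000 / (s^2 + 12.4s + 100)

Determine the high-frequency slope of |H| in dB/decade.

-40 dB/decade

Each pole contributes −20 dB/decade at high frequency; each zero contributes +20 dB/decade.
Net: 0 zero(s) − 2 pole(s) → -40 dB/decade.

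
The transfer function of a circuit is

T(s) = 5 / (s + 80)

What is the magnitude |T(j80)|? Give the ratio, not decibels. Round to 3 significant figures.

0.0442

At s = jω = j80:
pole (s+80): 80 + j80 → |·| = √(80²+80²) = √12800 ≈ 113.14, ∠ = arctan(80/80) ≈ 45.00°
|T| = 5 / 113.14 ≈ 0.044193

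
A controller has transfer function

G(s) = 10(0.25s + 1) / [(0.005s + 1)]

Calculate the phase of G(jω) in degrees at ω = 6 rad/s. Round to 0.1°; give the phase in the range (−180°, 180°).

At ω = 6 rad/s:
zero (1 + j6·0.25) = 1 + j1.5 → |·| ≈ 1.8028, ∠ ≈ 56.31°
pole (1 + j6·0.005) = 1 + j0.03 → |·| ≈ 1.0004, ∠ ≈ 1.72°
∠G = (56.31°) − (1.72°) = 54.59°

54.6°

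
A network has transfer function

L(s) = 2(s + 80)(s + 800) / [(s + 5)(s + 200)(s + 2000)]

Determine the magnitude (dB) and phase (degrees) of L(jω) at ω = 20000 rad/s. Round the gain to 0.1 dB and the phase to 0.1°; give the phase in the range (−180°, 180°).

-80.0 dB, -86.2°

At s = jω = j20000:
zero (s+80): 80 + j20000 → |·| = √(80²+20000²) = √400006400 ≈ 20000, ∠ = arctan(20000/80) ≈ 89.77°
zero (s+800): 800 + j20000 → |·| = √(800²+20000²) = √400640000 ≈ 20016, ∠ = arctan(20000/800) ≈ 87.71°
pole (s+5): 5 + j20000 → |·| = √(5²+20000²) = √400000025 ≈ 20000, ∠ = arctan(20000/5) ≈ 89.99°
pole (s+200): 200 + j20000 → |·| = √(200²+20000²) = √400040000 ≈ 20001, ∠ = arctan(20000/200) ≈ 89.43°
pole (s+2000): 2000 + j20000 → |·| = √(2000²+20000²) = √404000000 ≈ 20100, ∠ = arctan(20000/2000) ≈ 84.29°
|L| = 2 · 4.0032e+08 / 8.0404e+12 ≈ 9.9577e-05
Gain = 20 log₁₀(9.9577e-05) ≈ -80.04 dB
∠L = 177.48° − 263.71° = -86.23°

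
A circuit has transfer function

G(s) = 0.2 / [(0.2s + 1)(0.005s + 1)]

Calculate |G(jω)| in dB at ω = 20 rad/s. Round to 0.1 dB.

-26.3 dB

At ω = 20 rad/s:
pole (1 + j20·0.2) = 1 + j4 → |·| ≈ 4.1231, ∠ ≈ 75.96°
pole (1 + j20·0.005) = 1 + j0.1 → |·| ≈ 1.005, ∠ ≈ 5.71°
|G| = 0.2 · 1 / (4.1231 · 1.005) ≈ 0.048266
Gain = 20 log₁₀(0.048266) ≈ -26.33 dB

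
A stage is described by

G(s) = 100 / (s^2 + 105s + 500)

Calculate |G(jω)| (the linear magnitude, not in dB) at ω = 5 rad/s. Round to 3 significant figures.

0.141

Substitute s = j5:
Numerator: 100 = 100 + j0
Denominator: (j5)^2 + 105(j5) + 500 = 475 + j525
|N| = √(100² + 0²) ≈ 100, ∠N ≈ 0.00°
|D| = √(475² + 525²) ≈ 707.99, ∠D ≈ 47.86°
|G| = 100 / 707.99 ≈ 0.14124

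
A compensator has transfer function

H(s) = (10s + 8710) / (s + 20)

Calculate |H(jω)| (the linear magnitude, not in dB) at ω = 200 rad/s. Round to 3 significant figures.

Substitute s = j200:
Numerator: 10(j200) + 8710 = 8710 + j2000
Denominator: (j200) + 20 = 20 + j200
|N| = √(8710² + 2000²) ≈ 8936.7, ∠N ≈ 12.93°
|D| = √(20² + 200²) ≈ 201, ∠D ≈ 84.29°
|H| = 8936.7 / 201 ≈ 44.461

44.5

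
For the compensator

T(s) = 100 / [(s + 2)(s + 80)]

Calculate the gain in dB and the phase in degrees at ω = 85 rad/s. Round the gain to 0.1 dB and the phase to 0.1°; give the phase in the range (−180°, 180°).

-39.9 dB, -135.4°

At s = jω = j85:
pole (s+2): 2 + j85 → |·| = √(2²+85²) = √7229 ≈ 85.024, ∠ = arctan(85/2) ≈ 88.65°
pole (s+80): 80 + j85 → |·| = √(80²+85²) = √13625 ≈ 116.73, ∠ = arctan(85/80) ≈ 46.74°
|T| = 100 / 9924.9 ≈ 0.010076
Gain = 20 log₁₀(0.010076) ≈ -39.93 dB
∠T = 0.00° − 135.39° = -135.39°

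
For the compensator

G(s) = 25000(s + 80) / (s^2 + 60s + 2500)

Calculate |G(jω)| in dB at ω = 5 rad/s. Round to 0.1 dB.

At s = jω = j5:
zero (s+80): 80 + j5 → |·| = √(80²+5²) = √6425 ≈ 80.156, ∠ = arctan(5/80) ≈ 3.58°
quadratic: (j5)² + 60·j5 + 2500 = 2475 + j300 → |·| ≈ 2493.1, ∠ ≈ 6.91°
|G| = 25000 · 80.156 / 2493.1 ≈ 803.78
Gain = 20 log₁₀(803.78) ≈ 58.10 dB

58.1 dB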